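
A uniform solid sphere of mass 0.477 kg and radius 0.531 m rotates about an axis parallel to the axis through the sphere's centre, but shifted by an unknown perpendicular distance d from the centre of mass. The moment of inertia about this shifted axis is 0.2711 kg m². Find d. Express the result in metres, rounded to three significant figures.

About the centre-of-mass axis, I_cm = (2/5)MR² = (2/5)(0.477)(0.531)² = 0.053798 kg m².
Parallel axis theorem: I = I_cm + Md², so Md² = 0.2711 − 0.053798 = 0.2173 kg m².
d = √(0.2173 / 0.477) = 0.67495 m.

0.675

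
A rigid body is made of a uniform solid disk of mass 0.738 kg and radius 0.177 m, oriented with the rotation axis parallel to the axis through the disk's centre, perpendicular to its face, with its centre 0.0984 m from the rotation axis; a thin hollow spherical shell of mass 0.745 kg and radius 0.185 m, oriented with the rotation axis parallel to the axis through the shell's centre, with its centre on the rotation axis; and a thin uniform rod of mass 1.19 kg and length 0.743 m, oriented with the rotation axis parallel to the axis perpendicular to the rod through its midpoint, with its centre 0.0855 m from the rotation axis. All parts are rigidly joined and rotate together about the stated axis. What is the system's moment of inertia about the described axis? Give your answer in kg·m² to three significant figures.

Solid disk: I_cm = (1/2)MR² = (1/2)(0.738)(0.177)² = 0.01156 kg·m²; centre at d = 0.0984 m, so the parallel axis theorem gives I = 0.01156 + (0.738)(0.0984)² = 0.018706 kg·m².
Spherical shell: I_cm = (2/3)MR² = (2/3)(0.745)(0.185)² = 0.016998 kg·m²; axis through the centre, so I = 0.016998 kg·m².
Thin rod: I_cm = (1/12)ML² = (1/12)(1.19)(0.743)² = 0.054745 kg·m²; centre at d = 0.0855 m, so the parallel axis theorem gives I = 0.054745 + (1.19)(0.0855)² = 0.063444 kg·m².
Total I = 0.018706 + 0.016998 + 0.063444 = 0.099149 kg·m².

0.0991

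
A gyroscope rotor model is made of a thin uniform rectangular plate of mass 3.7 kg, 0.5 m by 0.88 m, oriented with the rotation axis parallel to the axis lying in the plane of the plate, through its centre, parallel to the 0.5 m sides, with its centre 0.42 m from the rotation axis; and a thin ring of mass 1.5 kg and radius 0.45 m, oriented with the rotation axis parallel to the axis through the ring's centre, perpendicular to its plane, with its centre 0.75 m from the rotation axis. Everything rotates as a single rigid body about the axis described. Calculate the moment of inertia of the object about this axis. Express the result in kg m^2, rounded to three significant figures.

Rectangular plate: I_cm = (1/12)Mb² = (1/12)(3.7)(0.88)² = 0.23877 kg m^2; centre at d = 0.42 m, so I = I_cm + Md² gives I = 0.23877 + (3.7)(0.42)² = 0.89145 kg m^2.
Thin ring: I_cm = MR² = (1.5)(0.45)² = 0.30375 kg m^2; centre at d = 0.75 m, so I = I_cm + Md² gives I = 0.30375 + (1.5)(0.75)² = 1.1475 kg m^2.
Total I = 0.89145 + 1.1475 = 2.039 kg m^2.

2.04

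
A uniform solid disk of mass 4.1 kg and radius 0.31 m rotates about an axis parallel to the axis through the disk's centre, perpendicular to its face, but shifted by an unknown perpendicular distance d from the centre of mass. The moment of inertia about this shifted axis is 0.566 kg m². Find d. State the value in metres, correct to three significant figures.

About the centre-of-mass axis, I_cm = (1/2)MR² = (1/2)(4.1)(0.31)² = 0.197 kg m².
Parallel axis theorem: I = I_cm + Md², so Md² = 0.566 − 0.197 = 0.36899 kg m².
d = √(0.36899 / 4.1) = 0.3 m.

0.300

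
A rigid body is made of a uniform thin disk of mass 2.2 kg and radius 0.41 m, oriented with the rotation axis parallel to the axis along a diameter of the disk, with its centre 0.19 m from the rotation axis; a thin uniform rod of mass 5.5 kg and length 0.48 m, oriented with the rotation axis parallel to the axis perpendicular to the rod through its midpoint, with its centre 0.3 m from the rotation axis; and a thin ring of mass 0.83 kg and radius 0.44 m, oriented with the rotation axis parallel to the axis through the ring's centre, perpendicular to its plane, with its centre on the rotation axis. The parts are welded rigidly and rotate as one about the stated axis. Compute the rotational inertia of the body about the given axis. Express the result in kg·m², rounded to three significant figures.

0.933

Thin disk: I_cm = (1/4)MR² = (1/4)(2.2)(0.41)² = 0.092455 kg·m²; centre at d = 0.19 m, so I = I_cm + Md² gives I = 0.092455 + (2.2)(0.19)² = 0.17188 kg·m².
Thin rod: I_cm = (1/12)ML² = (1/12)(5.5)(0.48)² = 0.1056 kg·m²; centre at d = 0.3 m, so I = I_cm + Md² gives I = 0.1056 + (5.5)(0.3)² = 0.6006 kg·m².
Thin ring: I_cm = MR² = (0.83)(0.44)² = 0.16069 kg·m²; axis through the centre, so I = 0.16069 kg·m².
Total I = 0.17188 + 0.6006 + 0.16069 = 0.93316 kg·m².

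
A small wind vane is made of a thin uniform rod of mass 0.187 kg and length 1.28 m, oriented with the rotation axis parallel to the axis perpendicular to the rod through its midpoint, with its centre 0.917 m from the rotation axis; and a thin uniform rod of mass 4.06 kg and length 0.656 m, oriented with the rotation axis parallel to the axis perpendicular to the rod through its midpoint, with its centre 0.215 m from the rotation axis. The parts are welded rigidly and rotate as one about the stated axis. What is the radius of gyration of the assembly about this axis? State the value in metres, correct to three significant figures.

Thin rod: I_cm = (1/12)ML² = (1/12)(0.187)(1.28)² = 0.025532 kg m²; centre at d = 0.917 m, so I = I_cm + Md² gives I = 0.025532 + (0.187)(0.917)² = 0.18278 kg m².
Thin rod: I_cm = (1/12)ML² = (1/12)(4.06)(0.656)² = 0.1456 kg m²; centre at d = 0.215 m, so I = I_cm + Md² gives I = 0.1456 + (4.06)(0.215)² = 0.33327 kg m².
Total I = 0.51605 kg m²; total mass M = 4.247 kg.
k = √(I/M) = √(0.51605/4.247) = 0.34858 m.

0.349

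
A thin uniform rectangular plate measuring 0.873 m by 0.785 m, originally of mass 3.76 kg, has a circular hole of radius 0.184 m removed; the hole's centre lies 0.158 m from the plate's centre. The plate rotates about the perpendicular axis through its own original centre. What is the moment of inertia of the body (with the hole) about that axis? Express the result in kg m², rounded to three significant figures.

0.407

Unpierced body about its centre: I₀ = (1/12)M(a²+b²) = (1/12)(3.76)[(0.873)² + (0.785)²] = 0.43188 kg m².
The removed disk has mass m = M·πr²/(ab) = (3.76)·π(0.184)²/(0.873·0.785) = 0.58357 kg (same uniform areal density).
Its moment of inertia about the rotation axis (parallel-axis theorem): I_hole = (1/2)mr² + md² = (1/2)(0.58357)(0.184)² + (0.58357)(0.158)² = 0.024447 kg m².
Treating the hole as negative mass, I = I₀ − I_hole = 0.43188 − 0.024447 = 0.40744 kg m².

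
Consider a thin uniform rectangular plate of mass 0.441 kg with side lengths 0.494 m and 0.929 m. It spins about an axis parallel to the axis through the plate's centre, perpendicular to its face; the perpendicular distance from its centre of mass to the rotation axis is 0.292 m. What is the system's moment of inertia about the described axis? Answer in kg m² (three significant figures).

0.0783

I_cm = (1/12)M(a²+b²) = (1/12)(0.441)[(0.494)² + (0.929)²] = 0.040685 kg m²; centre at d = 0.292 m, so I = I_cm + Md² gives I = 0.040685 + (0.441)(0.292)² = 0.078287 kg m².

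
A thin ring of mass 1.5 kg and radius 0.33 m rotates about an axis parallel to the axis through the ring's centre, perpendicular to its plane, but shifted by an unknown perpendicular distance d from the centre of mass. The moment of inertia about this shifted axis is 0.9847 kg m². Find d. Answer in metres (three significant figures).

About the centre-of-mass axis, I_cm = MR² = (1.5)(0.33)² = 0.16335 kg m².
Parallel axis theorem: I = I_cm + Md², so Md² = 0.9847 − 0.16335 = 0.82135 kg m².
d = √(0.82135 / 1.5) = 0.73998 m.

0.740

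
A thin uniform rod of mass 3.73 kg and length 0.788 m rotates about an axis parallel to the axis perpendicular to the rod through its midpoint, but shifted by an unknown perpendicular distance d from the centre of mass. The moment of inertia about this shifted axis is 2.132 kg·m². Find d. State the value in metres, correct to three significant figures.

0.721

About the centre-of-mass axis, I_cm = (1/12)ML² = (1/12)(3.73)(0.788)² = 0.19301 kg·m².
Parallel axis theorem: I = I_cm + Md², so Md² = 2.132 − 0.19301 = 1.939 kg·m².
d = √(1.939 / 3.73) = 0.721 m.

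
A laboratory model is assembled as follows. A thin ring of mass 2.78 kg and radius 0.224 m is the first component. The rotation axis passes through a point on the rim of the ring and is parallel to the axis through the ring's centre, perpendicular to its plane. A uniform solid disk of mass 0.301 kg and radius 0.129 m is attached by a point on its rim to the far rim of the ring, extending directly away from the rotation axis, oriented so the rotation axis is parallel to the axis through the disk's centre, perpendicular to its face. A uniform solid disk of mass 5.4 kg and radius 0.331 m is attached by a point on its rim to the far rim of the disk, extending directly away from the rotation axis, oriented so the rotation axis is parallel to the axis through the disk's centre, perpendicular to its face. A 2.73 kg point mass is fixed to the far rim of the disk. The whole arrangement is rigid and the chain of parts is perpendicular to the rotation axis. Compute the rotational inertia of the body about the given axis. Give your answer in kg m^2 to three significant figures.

Thin ring: I_cm = MR² = (2.78)(0.224)² = 0.13949 kg m^2; centre at d = 0.224 m, so the parallel axis theorem gives I = 0.13949 + (2.78)(0.224)² = 0.27898 kg m^2.
Solid disk: I_cm = (1/2)MR² = (1/2)(0.301)(0.129)² = 0.0025045 kg m^2; centre at d = 0.224 + 0.224 + 0.129 = 0.577 m, so the parallel axis theorem gives I = 0.0025045 + (0.301)(0.577)² = 0.10272 kg m^2.
Solid disk: I_cm = (1/2)MR² = (1/2)(5.4)(0.331)² = 0.29581 kg m^2; centre at d = 0.224 + 0.224 + 0.129 + 0.129 + 0.331 = 1.037 m, so the parallel axis theorem gives I = 0.29581 + (5.4)(1.037)² = 6.1028 kg m^2.
Point mass: I_cm = 0; centre at d = 0.224 + 0.224 + 0.129 + 0.129 + 0.331 + 0.331 = 1.368 m, so the parallel axis theorem gives I = 0 + (2.73)(1.368)² = 5.109 kg m^2.
Total I = 0.27898 + 0.10272 + 6.1028 + 5.109 = 11.593 kg m^2.

11.6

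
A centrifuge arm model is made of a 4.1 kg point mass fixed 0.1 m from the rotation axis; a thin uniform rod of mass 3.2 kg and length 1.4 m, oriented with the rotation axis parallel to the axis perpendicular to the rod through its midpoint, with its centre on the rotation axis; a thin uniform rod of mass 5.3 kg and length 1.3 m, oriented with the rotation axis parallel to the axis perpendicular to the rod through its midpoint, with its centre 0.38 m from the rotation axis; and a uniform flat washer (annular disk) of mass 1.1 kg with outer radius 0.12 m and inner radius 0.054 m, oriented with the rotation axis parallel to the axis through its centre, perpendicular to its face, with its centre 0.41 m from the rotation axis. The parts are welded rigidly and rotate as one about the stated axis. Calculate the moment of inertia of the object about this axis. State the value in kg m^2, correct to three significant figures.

Point mass: I_cm = 0; centre at d = 0.1 m, so I = I_cm + Md² gives I = 0 + (4.1)(0.1)² = 0.041 kg m^2.
Thin rod: I_cm = (1/12)ML² = (1/12)(3.2)(1.4)² = 0.52267 kg m^2; axis through the centre, so I = 0.52267 kg m^2.
Thin rod: I_cm = (1/12)ML² = (1/12)(5.3)(1.3)² = 0.74642 kg m^2; centre at d = 0.38 m, so I = I_cm + Md² gives I = 0.74642 + (5.3)(0.38)² = 1.5117 kg m^2.
Annular disk: I_cm = (1/2)M(R²+r²) = (1/2)(1.1)[(0.12)² + (0.054)²] = 0.0095238 kg m^2; centre at d = 0.41 m, so I = I_cm + Md² gives I = 0.0095238 + (1.1)(0.41)² = 0.19443 kg m^2.
Total I = 0.041 + 0.52267 + 1.5117 + 0.19443 = 2.2698 kg m^2.

2.27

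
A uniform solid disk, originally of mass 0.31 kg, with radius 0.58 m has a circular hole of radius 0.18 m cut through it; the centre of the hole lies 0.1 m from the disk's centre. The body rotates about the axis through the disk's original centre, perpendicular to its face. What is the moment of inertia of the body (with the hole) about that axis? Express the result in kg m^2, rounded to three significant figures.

Unpierced body about its centre: I₀ = (1/2)MR² = (1/2)(0.31)(0.58)² = 0.052142 kg m^2.
The removed disk has mass m = M·(r/R)² = (0.31)(0.18/0.58)² = 0.029857 kg (same uniform areal density).
Its moment of inertia about the rotation axis (parallel-axis theorem): I_hole = (1/2)mr² + md² = (1/2)(0.029857)(0.18)² + (0.029857)(0.1)² = 0.00078226 kg m^2.
Treating the hole as negative mass, I = I₀ − I_hole = 0.052142 − 0.00078226 = 0.05136 kg m^2.

0.0514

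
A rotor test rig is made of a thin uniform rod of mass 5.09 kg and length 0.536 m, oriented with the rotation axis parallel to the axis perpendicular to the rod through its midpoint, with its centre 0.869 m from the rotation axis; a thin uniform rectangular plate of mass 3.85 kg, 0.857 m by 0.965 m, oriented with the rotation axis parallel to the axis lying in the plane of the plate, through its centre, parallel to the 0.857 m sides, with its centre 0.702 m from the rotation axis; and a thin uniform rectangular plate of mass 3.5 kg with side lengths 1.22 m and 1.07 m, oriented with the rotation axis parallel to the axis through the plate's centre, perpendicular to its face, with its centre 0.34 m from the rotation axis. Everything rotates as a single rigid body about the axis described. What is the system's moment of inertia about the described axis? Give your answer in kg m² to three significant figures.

Thin rod: I_cm = (1/12)ML² = (1/12)(5.09)(0.536)² = 0.12186 kg m²; centre at d = 0.869 m, so the parallel axis theorem gives I = 0.12186 + (5.09)(0.869)² = 3.9656 kg m².
Rectangular plate: I_cm = (1/12)Mb² = (1/12)(3.85)(0.965)² = 0.29877 kg m²; centre at d = 0.702 m, so the parallel axis theorem gives I = 0.29877 + (3.85)(0.702)² = 2.1961 kg m².
Rectangular plate: I_cm = (1/12)M(a²+b²) = (1/12)(3.5)[(1.22)² + (1.07)²] = 0.76805 kg m²; centre at d = 0.34 m, so the parallel axis theorem gives I = 0.76805 + (3.5)(0.34)² = 1.1726 kg m².
Total I = 3.9656 + 2.1961 + 1.1726 = 7.3343 kg m².

7.33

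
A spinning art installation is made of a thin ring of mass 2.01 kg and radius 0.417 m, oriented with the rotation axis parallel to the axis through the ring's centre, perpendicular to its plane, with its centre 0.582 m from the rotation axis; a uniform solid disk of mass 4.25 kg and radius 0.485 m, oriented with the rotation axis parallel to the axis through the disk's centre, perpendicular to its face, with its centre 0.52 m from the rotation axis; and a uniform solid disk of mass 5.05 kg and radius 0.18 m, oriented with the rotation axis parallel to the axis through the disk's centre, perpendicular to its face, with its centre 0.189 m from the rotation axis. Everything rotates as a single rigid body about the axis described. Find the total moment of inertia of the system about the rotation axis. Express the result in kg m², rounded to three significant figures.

Thin ring: I_cm = MR² = (2.01)(0.417)² = 0.34952 kg m²; centre at d = 0.582 m, so I = I_cm + Md² gives I = 0.34952 + (2.01)(0.582)² = 1.0304 kg m².
Solid disk: I_cm = (1/2)MR² = (1/2)(4.25)(0.485)² = 0.49985 kg m²; centre at d = 0.52 m, so I = I_cm + Md² gives I = 0.49985 + (4.25)(0.52)² = 1.6491 kg m².
Solid disk: I_cm = (1/2)MR² = (1/2)(5.05)(0.18)² = 0.08181 kg m²; centre at d = 0.189 m, so I = I_cm + Md² gives I = 0.08181 + (5.05)(0.189)² = 0.2622 kg m².
Total I = 1.0304 + 1.6491 + 0.2622 = 2.9416 kg m².

2.94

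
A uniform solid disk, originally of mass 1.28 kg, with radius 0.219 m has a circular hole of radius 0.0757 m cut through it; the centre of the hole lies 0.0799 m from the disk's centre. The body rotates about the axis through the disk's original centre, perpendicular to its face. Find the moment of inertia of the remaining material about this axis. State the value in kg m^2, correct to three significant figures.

Unpierced body about its centre: I₀ = (1/2)MR² = (1/2)(1.28)(0.219)² = 0.030695 kg m^2.
The removed disk has mass m = M·(r/R)² = (1.28)(0.0757/0.219)² = 0.15294 kg (same uniform areal density).
Its moment of inertia about the rotation axis (parallel-axis theorem): I_hole = (1/2)mr² + md² = (1/2)(0.15294)(0.0757)² + (0.15294)(0.0799)² = 0.0014146 kg m^2.
Treating the hole as negative mass, I = I₀ − I_hole = 0.030695 − 0.0014146 = 0.02928 kg m^2.

0.0293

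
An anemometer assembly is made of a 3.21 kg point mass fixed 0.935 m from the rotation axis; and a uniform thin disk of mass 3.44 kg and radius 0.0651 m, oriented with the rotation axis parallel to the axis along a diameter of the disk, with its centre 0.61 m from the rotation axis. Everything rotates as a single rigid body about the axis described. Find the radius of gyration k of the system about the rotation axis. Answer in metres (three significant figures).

0.784

Point mass: I_cm = 0; centre at d = 0.935 m, so I = I_cm + Md² gives I = 0 + (3.21)(0.935)² = 2.8063 kg m^2.
Thin disk: I_cm = (1/4)MR² = (1/4)(3.44)(0.0651)² = 0.0036447 kg m^2; centre at d = 0.61 m, so I = I_cm + Md² gives I = 0.0036447 + (3.44)(0.61)² = 1.2837 kg m^2.
Total I = 4.0899 kg m^2; total mass M = 6.65 kg.
k = √(I/M) = √(4.0899/6.65) = 0.78424 m.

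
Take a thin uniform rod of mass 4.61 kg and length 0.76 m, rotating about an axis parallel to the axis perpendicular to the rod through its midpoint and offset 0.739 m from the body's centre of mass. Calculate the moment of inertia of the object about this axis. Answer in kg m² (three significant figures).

2.74

I_cm = (1/12)ML² = (1/12)(4.61)(0.76)² = 0.22189 kg m²; centre at d = 0.739 m, so the parallel axis theorem gives I = 0.22189 + (4.61)(0.739)² = 2.7395 kg m².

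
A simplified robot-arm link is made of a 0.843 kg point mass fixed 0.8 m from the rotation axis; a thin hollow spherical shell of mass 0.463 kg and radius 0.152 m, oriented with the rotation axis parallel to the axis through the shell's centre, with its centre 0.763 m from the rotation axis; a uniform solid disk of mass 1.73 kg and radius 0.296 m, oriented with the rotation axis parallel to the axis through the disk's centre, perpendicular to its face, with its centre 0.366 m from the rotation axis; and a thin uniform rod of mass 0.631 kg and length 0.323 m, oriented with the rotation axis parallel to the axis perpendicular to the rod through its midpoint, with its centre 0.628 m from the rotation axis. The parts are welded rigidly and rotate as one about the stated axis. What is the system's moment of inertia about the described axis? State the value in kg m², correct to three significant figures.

Point mass: I_cm = 0; centre at d = 0.8 m, so the parallel axis theorem gives I = 0 + (0.843)(0.8)² = 0.53952 kg m².
Spherical shell: I_cm = (2/3)MR² = (2/3)(0.463)(0.152)² = 0.0071314 kg m²; centre at d = 0.763 m, so the parallel axis theorem gives I = 0.0071314 + (0.463)(0.763)² = 0.27668 kg m².
Solid disk: I_cm = (1/2)MR² = (1/2)(1.73)(0.296)² = 0.075788 kg m²; centre at d = 0.366 m, so the parallel axis theorem gives I = 0.075788 + (1.73)(0.366)² = 0.30753 kg m².
Thin rod: I_cm = (1/12)ML² = (1/12)(0.631)(0.323)² = 0.005486 kg m²; centre at d = 0.628 m, so the parallel axis theorem gives I = 0.005486 + (0.631)(0.628)² = 0.25434 kg m².
Total I = 0.53952 + 0.27668 + 0.30753 + 0.25434 = 1.3781 kg m².

1.38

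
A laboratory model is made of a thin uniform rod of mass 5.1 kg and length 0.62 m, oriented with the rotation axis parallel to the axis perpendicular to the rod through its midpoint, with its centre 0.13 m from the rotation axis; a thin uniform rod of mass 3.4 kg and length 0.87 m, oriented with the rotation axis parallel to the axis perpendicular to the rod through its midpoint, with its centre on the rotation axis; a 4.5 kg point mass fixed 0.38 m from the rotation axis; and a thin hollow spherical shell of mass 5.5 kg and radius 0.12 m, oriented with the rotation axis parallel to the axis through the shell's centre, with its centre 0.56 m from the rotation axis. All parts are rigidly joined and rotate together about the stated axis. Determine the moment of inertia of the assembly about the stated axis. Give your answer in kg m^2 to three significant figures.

2.89

Thin rod: I_cm = (1/12)ML² = (1/12)(5.1)(0.62)² = 0.16337 kg m^2; centre at d = 0.13 m, so I = I_cm + Md² gives I = 0.16337 + (5.1)(0.13)² = 0.24956 kg m^2.
Thin rod: I_cm = (1/12)ML² = (1/12)(3.4)(0.87)² = 0.21446 kg m^2; axis through the centre, so I = 0.21446 kg m^2.
Point mass: I_cm = 0; centre at d = 0.38 m, so I = I_cm + Md² gives I = 0 + (4.5)(0.38)² = 0.6498 kg m^2.
Spherical shell: I_cm = (2/3)MR² = (2/3)(5.5)(0.12)² = 0.0528 kg m^2; centre at d = 0.56 m, so I = I_cm + Md² gives I = 0.0528 + (5.5)(0.56)² = 1.7776 kg m^2.
Total I = 0.24956 + 0.21446 + 0.6498 + 1.7776 = 2.8914 kg m^2.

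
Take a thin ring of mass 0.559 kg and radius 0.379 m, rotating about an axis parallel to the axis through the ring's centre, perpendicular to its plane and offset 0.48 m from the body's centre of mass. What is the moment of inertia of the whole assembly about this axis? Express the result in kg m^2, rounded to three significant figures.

0.209

I_cm = MR² = (0.559)(0.379)² = 0.080295 kg m^2; centre at d = 0.48 m, so I = I_cm + Md² gives I = 0.080295 + (0.559)(0.48)² = 0.20909 kg m^2.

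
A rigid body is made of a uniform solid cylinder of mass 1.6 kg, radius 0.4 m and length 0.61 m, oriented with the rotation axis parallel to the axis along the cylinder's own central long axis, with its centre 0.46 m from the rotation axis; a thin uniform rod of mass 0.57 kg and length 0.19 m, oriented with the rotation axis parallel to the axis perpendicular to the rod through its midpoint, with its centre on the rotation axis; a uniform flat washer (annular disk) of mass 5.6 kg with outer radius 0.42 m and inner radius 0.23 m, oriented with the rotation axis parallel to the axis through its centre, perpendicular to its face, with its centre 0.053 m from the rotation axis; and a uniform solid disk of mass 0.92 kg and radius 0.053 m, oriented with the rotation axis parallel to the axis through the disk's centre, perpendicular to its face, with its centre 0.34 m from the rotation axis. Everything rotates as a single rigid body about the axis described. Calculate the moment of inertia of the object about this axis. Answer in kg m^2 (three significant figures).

Solid cylinder: I_cm = (1/2)MR² = (1/2)(1.6)(0.4)² = 0.128 kg m^2; centre at d = 0.46 m, so I = I_cm + Md² gives I = 0.128 + (1.6)(0.46)² = 0.46656 kg m^2.
Thin rod: I_cm = (1/12)ML² = (1/12)(0.57)(0.19)² = 0.0017147 kg m^2; axis through the centre, so I = 0.0017147 kg m^2.
Annular disk: I_cm = (1/2)M(R²+r²) = (1/2)(5.6)[(0.42)² + (0.23)²] = 0.64204 kg m^2; centre at d = 0.053 m, so I = I_cm + Md² gives I = 0.64204 + (5.6)(0.053)² = 0.65777 kg m^2.
Solid disk: I_cm = (1/2)MR² = (1/2)(0.92)(0.053)² = 0.0012921 kg m^2; centre at d = 0.34 m, so I = I_cm + Md² gives I = 0.0012921 + (0.92)(0.34)² = 0.10764 kg m^2.
Total I = 0.46656 + 0.0017147 + 0.65777 + 0.10764 = 1.2337 kg m^2.

1.23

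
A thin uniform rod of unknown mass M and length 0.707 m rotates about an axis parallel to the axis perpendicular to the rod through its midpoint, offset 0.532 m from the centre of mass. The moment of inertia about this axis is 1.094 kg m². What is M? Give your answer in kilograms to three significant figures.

I = I_cm + Md² = (1/12)ML² + Md² = M·[0.0833333·(0.707)² + (0.532)²] = M·0.32468.
So M = 1.094 / 0.32468 = 3.3695 kg.

3.37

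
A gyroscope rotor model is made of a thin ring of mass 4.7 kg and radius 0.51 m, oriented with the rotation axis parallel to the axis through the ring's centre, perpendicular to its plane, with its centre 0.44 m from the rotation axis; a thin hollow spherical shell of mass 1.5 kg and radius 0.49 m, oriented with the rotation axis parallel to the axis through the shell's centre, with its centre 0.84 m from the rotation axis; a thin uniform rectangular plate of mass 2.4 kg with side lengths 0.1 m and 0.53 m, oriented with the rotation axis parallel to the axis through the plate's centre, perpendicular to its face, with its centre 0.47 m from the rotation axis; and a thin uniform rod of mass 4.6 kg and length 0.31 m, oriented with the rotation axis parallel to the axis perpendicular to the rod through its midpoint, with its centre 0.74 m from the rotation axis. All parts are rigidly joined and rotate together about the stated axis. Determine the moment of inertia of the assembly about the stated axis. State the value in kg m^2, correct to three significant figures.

6.58

Thin ring: I_cm = MR² = (4.7)(0.51)² = 1.2225 kg m^2; centre at d = 0.44 m, so I = I_cm + Md² gives I = 1.2225 + (4.7)(0.44)² = 2.1324 kg m^2.
Spherical shell: I_cm = (2/3)MR² = (2/3)(1.5)(0.49)² = 0.2401 kg m^2; centre at d = 0.84 m, so I = I_cm + Md² gives I = 0.2401 + (1.5)(0.84)² = 1.2985 kg m^2.
Rectangular plate: I_cm = (1/12)M(a²+b²) = (1/12)(2.4)[(0.1)² + (0.53)²] = 0.05818 kg m^2; centre at d = 0.47 m, so I = I_cm + Md² gives I = 0.05818 + (2.4)(0.47)² = 0.58834 kg m^2.
Thin rod: I_cm = (1/12)ML² = (1/12)(4.6)(0.31)² = 0.036838 kg m^2; centre at d = 0.74 m, so I = I_cm + Md² gives I = 0.036838 + (4.6)(0.74)² = 2.5558 kg m^2.
Total I = 2.1324 + 1.2985 + 0.58834 + 2.5558 = 6.575 kg m^2.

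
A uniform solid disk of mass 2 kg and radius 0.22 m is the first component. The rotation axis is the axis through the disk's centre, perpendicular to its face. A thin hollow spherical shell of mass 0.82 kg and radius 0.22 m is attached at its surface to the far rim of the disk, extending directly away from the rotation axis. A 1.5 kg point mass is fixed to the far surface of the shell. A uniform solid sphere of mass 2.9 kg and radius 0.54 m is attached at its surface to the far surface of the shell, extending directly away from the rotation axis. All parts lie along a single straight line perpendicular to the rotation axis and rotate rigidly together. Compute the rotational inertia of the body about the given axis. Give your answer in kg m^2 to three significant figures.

Solid disk: I_cm = (1/2)MR² = (1/2)(2)(0.22)² = 0.0484 kg m^2; axis through the centre, so I = 0.0484 kg m^2.
Spherical shell: I_cm = (2/3)MR² = (2/3)(0.82)(0.22)² = 0.026459 kg m^2; centre at d = 0.22 + 0.22 = 0.44 m, so I = I_cm + Md² gives I = 0.026459 + (0.82)(0.44)² = 0.18521 kg m^2.
Point mass: I_cm = 0; centre at d = 0.22 + 0.22 + 0.22 = 0.66 m, so I = I_cm + Md² gives I = 0 + (1.5)(0.66)² = 0.6534 kg m^2.
Solid sphere: I_cm = (2/5)MR² = (2/5)(2.9)(0.54)² = 0.33826 kg m^2; centre at d = 0.22 + 0.22 + 0.22 + 0.54 = 1.2 m, so I = I_cm + Md² gives I = 0.33826 + (2.9)(1.2)² = 4.5143 kg m^2.
Total I = 0.0484 + 0.18521 + 0.6534 + 4.5143 = 5.4013 kg m^2.

5.40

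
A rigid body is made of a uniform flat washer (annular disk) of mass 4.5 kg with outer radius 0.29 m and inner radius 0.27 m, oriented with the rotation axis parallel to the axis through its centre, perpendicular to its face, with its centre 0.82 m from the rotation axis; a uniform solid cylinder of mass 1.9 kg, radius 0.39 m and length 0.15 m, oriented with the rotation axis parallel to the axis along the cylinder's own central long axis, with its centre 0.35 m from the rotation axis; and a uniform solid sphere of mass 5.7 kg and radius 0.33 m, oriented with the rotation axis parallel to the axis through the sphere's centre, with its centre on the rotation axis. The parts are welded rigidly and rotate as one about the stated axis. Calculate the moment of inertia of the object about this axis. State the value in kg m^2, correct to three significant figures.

Annular disk: I_cm = (1/2)M(R²+r²) = (1/2)(4.5)[(0.29)² + (0.27)²] = 0.35325 kg m^2; centre at d = 0.82 m, so I = I_cm + Md² gives I = 0.35325 + (4.5)(0.82)² = 3.379 kg m^2.
Solid cylinder: I_cm = (1/2)MR² = (1/2)(1.9)(0.39)² = 0.1445 kg m^2; centre at d = 0.35 m, so I = I_cm + Md² gives I = 0.1445 + (1.9)(0.35)² = 0.37724 kg m^2.
Solid sphere: I_cm = (2/5)MR² = (2/5)(5.7)(0.33)² = 0.24829 kg m^2; axis through the centre, so I = 0.24829 kg m^2.
Total I = 3.379 + 0.37724 + 0.24829 = 4.0046 kg m^2.

4.00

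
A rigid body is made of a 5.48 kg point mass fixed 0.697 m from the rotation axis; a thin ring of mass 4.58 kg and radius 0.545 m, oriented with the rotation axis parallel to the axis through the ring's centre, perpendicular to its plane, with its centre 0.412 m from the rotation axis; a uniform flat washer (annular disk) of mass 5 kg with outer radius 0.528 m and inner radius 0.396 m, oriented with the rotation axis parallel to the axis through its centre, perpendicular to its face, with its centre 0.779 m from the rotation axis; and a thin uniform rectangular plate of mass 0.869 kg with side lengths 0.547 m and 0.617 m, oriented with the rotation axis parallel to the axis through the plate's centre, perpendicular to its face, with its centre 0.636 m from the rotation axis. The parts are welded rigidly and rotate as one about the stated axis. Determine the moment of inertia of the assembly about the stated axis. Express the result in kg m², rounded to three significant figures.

9.32

Point mass: I_cm = 0; centre at d = 0.697 m, so I = I_cm + Md² gives I = 0 + (5.48)(0.697)² = 2.6622 kg m².
Thin ring: I_cm = MR² = (4.58)(0.545)² = 1.3604 kg m²; centre at d = 0.412 m, so I = I_cm + Md² gives I = 1.3604 + (4.58)(0.412)² = 2.1378 kg m².
Annular disk: I_cm = (1/2)M(R²+r²) = (1/2)(5)[(0.528)² + (0.396)²] = 1.089 kg m²; centre at d = 0.779 m, so I = I_cm + Md² gives I = 1.089 + (5)(0.779)² = 4.1232 kg m².
Rectangular plate: I_cm = (1/12)M(a²+b²) = (1/12)(0.869)[(0.547)² + (0.617)²] = 0.049236 kg m²; centre at d = 0.636 m, so I = I_cm + Md² gives I = 0.049236 + (0.869)(0.636)² = 0.40074 kg m².
Total I = 2.6622 + 2.1378 + 4.1232 + 0.40074 = 9.324 kg m².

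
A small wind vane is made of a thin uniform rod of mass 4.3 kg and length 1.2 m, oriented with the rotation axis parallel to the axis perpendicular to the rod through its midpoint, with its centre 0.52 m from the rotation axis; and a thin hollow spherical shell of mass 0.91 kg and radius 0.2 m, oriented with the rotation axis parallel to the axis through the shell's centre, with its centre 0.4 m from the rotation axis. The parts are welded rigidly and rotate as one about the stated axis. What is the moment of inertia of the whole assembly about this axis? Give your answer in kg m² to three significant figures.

Thin rod: I_cm = (1/12)ML² = (1/12)(4.3)(1.2)² = 0.516 kg m²; centre at d = 0.52 m, so I = I_cm + Md² gives I = 0.516 + (4.3)(0.52)² = 1.6787 kg m².
Spherical shell: I_cm = (2/3)MR² = (2/3)(0.91)(0.2)² = 0.024267 kg m²; centre at d = 0.4 m, so I = I_cm + Md² gives I = 0.024267 + (0.91)(0.4)² = 0.16987 kg m².
Total I = 1.6787 + 0.16987 = 1.8486 kg m².

1.85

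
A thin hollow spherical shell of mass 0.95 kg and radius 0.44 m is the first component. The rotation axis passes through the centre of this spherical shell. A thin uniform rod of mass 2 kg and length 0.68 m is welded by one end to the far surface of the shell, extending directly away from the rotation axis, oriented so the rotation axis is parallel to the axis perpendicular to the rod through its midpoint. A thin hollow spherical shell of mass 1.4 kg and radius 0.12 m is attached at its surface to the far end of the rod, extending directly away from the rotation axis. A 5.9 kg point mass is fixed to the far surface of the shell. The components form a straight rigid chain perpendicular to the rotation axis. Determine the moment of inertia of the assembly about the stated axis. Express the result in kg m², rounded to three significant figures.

Spherical shell: I_cm = (2/3)MR² = (2/3)(0.95)(0.44)² = 0.12261 kg m²; axis through the centre, so I = 0.12261 kg m².
Thin rod: I_cm = (1/12)ML² = (1/12)(2)(0.68)² = 0.077067 kg m²; centre at d = 0.44 + 0.34 = 0.78 m, so the parallel axis theorem gives I = 0.077067 + (2)(0.78)² = 1.2939 kg m².
Spherical shell: I_cm = (2/3)MR² = (2/3)(1.4)(0.12)² = 0.01344 kg m²; centre at d = 0.44 + 0.34 + 0.34 + 0.12 = 1.24 m, so the parallel axis theorem gives I = 0.01344 + (1.4)(1.24)² = 2.1661 kg m².
Point mass: I_cm = 0; centre at d = 0.44 + 0.34 + 0.34 + 0.12 + 0.12 = 1.36 m, so the parallel axis theorem gives I = 0 + (5.9)(1.36)² = 10.913 kg m².
Total I = 0.12261 + 1.2939 + 2.1661 + 10.913 = 14.495 kg m².

14.5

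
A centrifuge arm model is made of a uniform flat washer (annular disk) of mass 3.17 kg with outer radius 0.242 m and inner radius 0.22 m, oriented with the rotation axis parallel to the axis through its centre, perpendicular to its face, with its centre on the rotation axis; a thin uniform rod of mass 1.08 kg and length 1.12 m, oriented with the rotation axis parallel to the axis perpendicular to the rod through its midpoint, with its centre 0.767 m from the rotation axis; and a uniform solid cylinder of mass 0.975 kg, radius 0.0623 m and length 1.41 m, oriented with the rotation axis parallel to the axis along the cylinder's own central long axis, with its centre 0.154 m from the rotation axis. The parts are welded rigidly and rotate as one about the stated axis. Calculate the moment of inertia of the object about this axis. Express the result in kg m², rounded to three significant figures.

Annular disk: I_cm = (1/2)M(R²+r²) = (1/2)(3.17)[(0.242)² + (0.22)²] = 0.16954 kg m²; axis through the centre, so I = 0.16954 kg m².
Thin rod: I_cm = (1/12)ML² = (1/12)(1.08)(1.12)² = 0.1129 kg m²; centre at d = 0.767 m, so the parallel axis theorem gives I = 0.1129 + (1.08)(0.767)² = 0.74825 kg m².
Solid cylinder: I_cm = (1/2)MR² = (1/2)(0.975)(0.0623)² = 0.0018921 kg m²; centre at d = 0.154 m, so the parallel axis theorem gives I = 0.0018921 + (0.975)(0.154)² = 0.025015 kg m².
Total I = 0.16954 + 0.74825 + 0.025015 = 0.9428 kg m².

0.943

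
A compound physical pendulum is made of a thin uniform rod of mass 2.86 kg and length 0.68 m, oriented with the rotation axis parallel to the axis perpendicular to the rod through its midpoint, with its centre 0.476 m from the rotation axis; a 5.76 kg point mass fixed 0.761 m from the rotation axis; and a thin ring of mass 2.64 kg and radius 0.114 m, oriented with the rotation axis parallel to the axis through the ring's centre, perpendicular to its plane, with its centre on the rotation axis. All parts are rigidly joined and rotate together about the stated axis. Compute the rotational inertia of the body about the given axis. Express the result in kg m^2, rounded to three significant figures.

4.13

Thin rod: I_cm = (1/12)ML² = (1/12)(2.86)(0.68)² = 0.11021 kg m^2; centre at d = 0.476 m, so I = I_cm + Md² gives I = 0.11021 + (2.86)(0.476)² = 0.75821 kg m^2.
Point mass: I_cm = 0; centre at d = 0.761 m, so I = I_cm + Md² gives I = 0 + (5.76)(0.761)² = 3.3357 kg m^2.
Thin ring: I_cm = MR² = (2.64)(0.114)² = 0.034309 kg m^2; axis through the centre, so I = 0.034309 kg m^2.
Total I = 0.75821 + 3.3357 + 0.034309 = 4.1283 kg m^2.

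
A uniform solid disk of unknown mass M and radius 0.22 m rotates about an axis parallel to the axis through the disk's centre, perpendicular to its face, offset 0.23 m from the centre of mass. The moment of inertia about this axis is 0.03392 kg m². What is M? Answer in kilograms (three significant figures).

I = I_cm + Md² = (1/2)MR² + Md² = M·[0.5·(0.22)² + (0.23)²] = M·0.0771.
So M = 0.03392 / 0.0771 = 0.43995 kg.

0.440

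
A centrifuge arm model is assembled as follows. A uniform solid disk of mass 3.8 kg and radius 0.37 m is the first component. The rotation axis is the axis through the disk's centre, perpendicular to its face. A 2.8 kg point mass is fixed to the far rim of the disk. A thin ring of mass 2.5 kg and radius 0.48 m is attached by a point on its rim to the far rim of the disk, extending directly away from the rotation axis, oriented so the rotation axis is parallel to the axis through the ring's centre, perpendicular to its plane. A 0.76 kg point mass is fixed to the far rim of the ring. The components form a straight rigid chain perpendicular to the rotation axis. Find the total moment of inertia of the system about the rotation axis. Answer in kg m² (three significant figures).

4.37

Solid disk: I_cm = (1/2)MR² = (1/2)(3.8)(0.37)² = 0.26011 kg m²; axis through the centre, so I = 0.26011 kg m².
Point mass: I_cm = 0; centre at d = 0.37 m, so I = I_cm + Md² gives I = 0 + (2.8)(0.37)² = 0.38332 kg m².
Thin ring: I_cm = MR² = (2.5)(0.48)² = 0.576 kg m²; centre at d = 0.37 + 0.48 = 0.85 m, so I = I_cm + Md² gives I = 0.576 + (2.5)(0.85)² = 2.3822 kg m².
Point mass: I_cm = 0; centre at d = 0.37 + 0.48 + 0.48 = 1.33 m, so I = I_cm + Md² gives I = 0 + (0.76)(1.33)² = 1.3444 kg m².
Total I = 0.26011 + 0.38332 + 2.3822 + 1.3444 = 4.37 kg m².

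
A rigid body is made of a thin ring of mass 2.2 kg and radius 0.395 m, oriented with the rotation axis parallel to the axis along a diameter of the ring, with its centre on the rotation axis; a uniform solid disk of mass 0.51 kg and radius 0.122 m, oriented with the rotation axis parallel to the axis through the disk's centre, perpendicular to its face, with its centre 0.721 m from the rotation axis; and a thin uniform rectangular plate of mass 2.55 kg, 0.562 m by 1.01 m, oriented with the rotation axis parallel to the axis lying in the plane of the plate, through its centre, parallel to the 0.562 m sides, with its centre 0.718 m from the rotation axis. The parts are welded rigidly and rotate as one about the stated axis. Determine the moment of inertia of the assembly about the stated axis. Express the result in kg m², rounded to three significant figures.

Thin ring: I_cm = (1/2)MR² = (1/2)(2.2)(0.395)² = 0.17163 kg m²; axis through the centre, so I = 0.17163 kg m².
Solid disk: I_cm = (1/2)MR² = (1/2)(0.51)(0.122)² = 0.0037954 kg m²; centre at d = 0.721 m, so I = I_cm + Md² gives I = 0.0037954 + (0.51)(0.721)² = 0.26891 kg m².
Rectangular plate: I_cm = (1/12)Mb² = (1/12)(2.55)(1.01)² = 0.21677 kg m²; centre at d = 0.718 m, so I = I_cm + Md² gives I = 0.21677 + (2.55)(0.718)² = 1.5314 kg m².
Total I = 0.17163 + 0.26891 + 1.5314 = 1.9719 kg m².

1.97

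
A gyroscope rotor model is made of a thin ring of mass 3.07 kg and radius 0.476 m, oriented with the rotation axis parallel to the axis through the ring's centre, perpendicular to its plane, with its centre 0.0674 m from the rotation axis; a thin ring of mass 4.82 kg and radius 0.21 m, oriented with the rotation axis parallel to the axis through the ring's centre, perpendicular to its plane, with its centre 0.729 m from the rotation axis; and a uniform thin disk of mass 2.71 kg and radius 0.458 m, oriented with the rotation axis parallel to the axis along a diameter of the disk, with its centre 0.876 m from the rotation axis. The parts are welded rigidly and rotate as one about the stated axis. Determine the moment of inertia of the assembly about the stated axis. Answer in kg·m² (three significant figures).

Thin ring: I_cm = MR² = (3.07)(0.476)² = 0.69559 kg·m²; centre at d = 0.0674 m, so I = I_cm + Md² gives I = 0.69559 + (3.07)(0.0674)² = 0.70953 kg·m².
Thin ring: I_cm = MR² = (4.82)(0.21)² = 0.21256 kg·m²; centre at d = 0.729 m, so I = I_cm + Md² gives I = 0.21256 + (4.82)(0.729)² = 2.7741 kg·m².
Thin disk: I_cm = (1/4)MR² = (1/4)(2.71)(0.458)² = 0.14212 kg·m²; centre at d = 0.876 m, so I = I_cm + Md² gives I = 0.14212 + (2.71)(0.876)² = 2.2217 kg·m².
Total I = 0.70953 + 2.7741 + 2.2217 = 5.7053 kg·m².

5.71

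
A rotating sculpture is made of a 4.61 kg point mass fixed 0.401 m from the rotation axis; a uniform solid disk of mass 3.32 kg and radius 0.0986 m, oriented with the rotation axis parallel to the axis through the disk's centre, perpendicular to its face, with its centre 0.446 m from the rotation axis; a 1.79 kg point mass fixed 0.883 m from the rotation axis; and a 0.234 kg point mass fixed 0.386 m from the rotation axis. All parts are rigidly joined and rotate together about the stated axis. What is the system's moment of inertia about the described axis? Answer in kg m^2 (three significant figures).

2.85

Point mass: I_cm = 0; centre at d = 0.401 m, so the parallel axis theorem gives I = 0 + (4.61)(0.401)² = 0.74129 kg m^2.
Solid disk: I_cm = (1/2)MR² = (1/2)(3.32)(0.0986)² = 0.016138 kg m^2; centre at d = 0.446 m, so the parallel axis theorem gives I = 0.016138 + (3.32)(0.446)² = 0.67654 kg m^2.
Point mass: I_cm = 0; centre at d = 0.883 m, so the parallel axis theorem gives I = 0 + (1.79)(0.883)² = 1.3956 kg m^2.
Point mass: I_cm = 0; centre at d = 0.386 m, so the parallel axis theorem gives I = 0 + (0.234)(0.386)² = 0.034865 kg m^2.
Total I = 0.74129 + 0.67654 + 1.3956 + 0.034865 = 2.8483 kg m^2.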